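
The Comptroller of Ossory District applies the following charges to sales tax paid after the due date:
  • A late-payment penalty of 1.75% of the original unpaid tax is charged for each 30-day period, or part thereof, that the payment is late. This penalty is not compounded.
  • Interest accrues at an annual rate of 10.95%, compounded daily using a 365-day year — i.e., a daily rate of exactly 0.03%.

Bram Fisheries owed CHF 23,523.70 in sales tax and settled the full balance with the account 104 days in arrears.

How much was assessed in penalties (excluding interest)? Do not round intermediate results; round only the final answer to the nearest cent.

Penalty periods: ⌈104/30⌉ = 4; penalty = 4 × 1.75% × CHF 23,523.70 = CHF 1,646.66…

CHF 1,646.66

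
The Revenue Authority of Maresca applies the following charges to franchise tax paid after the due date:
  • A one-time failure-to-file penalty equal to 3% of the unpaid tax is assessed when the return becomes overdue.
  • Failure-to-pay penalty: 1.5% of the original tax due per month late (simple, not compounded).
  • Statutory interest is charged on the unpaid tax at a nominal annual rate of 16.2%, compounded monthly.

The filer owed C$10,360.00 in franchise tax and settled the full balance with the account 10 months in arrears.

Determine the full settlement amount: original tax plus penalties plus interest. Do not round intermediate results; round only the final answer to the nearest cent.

Failure-to-file penalty: 3% × C$10,360.00 = C$310.80
Failure-to-pay penalty = 1.5% × C$10,360.00 × 10 mo = C$1,554.00
Interest (16.2%/yr ÷ 12 = 1.35%/month): C$10,360.00 × ((1 + 0.0135)^10 − 1) = C$1,486.6971…
Total = C$10,360.00 + C$1,864.8000 + C$1,486.6971… = C$13,711.50

C$13,711.50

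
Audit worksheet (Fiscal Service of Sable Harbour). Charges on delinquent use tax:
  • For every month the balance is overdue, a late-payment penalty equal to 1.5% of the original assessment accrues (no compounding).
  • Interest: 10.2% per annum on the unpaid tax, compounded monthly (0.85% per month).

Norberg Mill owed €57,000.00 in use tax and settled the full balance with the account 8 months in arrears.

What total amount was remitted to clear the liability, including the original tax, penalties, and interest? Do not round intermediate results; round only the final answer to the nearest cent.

Late-payment penalty = 1.5% × €57,000.00 × 8 mo = €6,840.00
Interest: €57,000.00 × ((1 + 0.0085)^8 − 1) = €57,000.00 × 0.0700578… = €3,993.2923…
Total = €57,000.00 + €6,840.0000 + €3,993.2923… = €67,833.29

€67,833.29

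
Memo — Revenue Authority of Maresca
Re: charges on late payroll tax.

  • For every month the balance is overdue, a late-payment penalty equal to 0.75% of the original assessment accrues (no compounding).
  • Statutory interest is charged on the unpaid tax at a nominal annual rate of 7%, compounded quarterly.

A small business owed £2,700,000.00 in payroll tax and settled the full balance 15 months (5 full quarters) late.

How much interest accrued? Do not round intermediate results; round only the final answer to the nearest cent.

£244,664.72

Interest (7%/yr ÷ 4 = 1.75%/quarter): £2,700,000.00 × ((1 + 0.0175)^5 − 1) = £244,664.7237…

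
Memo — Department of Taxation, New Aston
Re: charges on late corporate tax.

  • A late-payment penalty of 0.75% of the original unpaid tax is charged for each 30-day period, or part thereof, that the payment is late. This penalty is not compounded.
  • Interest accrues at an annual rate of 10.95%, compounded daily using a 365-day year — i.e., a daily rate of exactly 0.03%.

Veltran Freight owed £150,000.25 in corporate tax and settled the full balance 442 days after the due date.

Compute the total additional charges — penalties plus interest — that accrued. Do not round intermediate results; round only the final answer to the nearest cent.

Penalty periods: ⌈442/30⌉ = 15; penalty = 15 × 0.75% × £150,000.25 = £16,875.03…
Interest: £150,000.25 × ((1 + 0.0003)^442 − 1) = £150,000.25 × 0.14177048… = £21,265.6081…
Penalties + interest = £16,875.0281… + £21,265.6081… = £38,140.64

£38,140.64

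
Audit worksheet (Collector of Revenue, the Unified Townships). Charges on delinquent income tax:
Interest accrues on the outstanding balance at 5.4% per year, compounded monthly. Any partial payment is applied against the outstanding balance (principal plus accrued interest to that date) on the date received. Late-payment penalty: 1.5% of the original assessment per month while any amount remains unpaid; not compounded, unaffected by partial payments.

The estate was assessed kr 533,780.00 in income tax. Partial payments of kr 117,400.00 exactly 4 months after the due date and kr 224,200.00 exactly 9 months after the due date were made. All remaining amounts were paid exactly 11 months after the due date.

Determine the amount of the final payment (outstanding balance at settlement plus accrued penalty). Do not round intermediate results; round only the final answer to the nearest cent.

kr 301,507.67

Monthly rate = 5.4% ÷ 12 = 0.45%
Balance at month 4: kr 533,780.0000 × (1 + 0.0045)^4 = kr 543,453.0891…
After kr 117,400.00 payment: kr 543,453.0891… − kr 117,400.00 = kr 426,053.0891…
Balance at month 9: kr 426,053.0891… × (1 + 0.0045)^5 = kr 435,725.9484…
After kr 224,200.00 payment: kr 435,725.9484… − kr 224,200.00 = kr 211,525.9484…
Balance at month 11: kr 211,525.9484… × (1 + 0.0045)^2 = kr 213,433.9654…
Penalty: 11 × 1.5% × kr 533,780.00 = kr 88,073.70
Final settlement = outstanding balance + penalty = kr 213,433.9654… + kr 88,073.70 = kr 301,507.67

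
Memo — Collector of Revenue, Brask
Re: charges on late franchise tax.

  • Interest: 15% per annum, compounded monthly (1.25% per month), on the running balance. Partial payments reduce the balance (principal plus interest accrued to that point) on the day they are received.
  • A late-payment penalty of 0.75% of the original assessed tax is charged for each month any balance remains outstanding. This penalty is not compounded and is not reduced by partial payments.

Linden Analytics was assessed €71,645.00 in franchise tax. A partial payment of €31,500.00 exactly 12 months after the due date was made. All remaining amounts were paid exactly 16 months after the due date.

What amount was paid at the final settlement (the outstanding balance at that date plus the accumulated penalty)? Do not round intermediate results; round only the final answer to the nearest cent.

Balance at month 12: €71,645.0000 × (1 + 0.0125)^12 = €83,162.2574…
After €31,500.00 payment: €83,162.2574… − €31,500.00 = €51,662.2574…
Balance at month 16: €51,662.2574… × (1 + 0.0125)^4 = €54,294.2085…
Penalty: 16 × 0.75% × €71,645.00 = €8,597.40
Final settlement = outstanding balance + penalty = €54,294.2085… + €8,597.40 = €62,891.61

€62,891.61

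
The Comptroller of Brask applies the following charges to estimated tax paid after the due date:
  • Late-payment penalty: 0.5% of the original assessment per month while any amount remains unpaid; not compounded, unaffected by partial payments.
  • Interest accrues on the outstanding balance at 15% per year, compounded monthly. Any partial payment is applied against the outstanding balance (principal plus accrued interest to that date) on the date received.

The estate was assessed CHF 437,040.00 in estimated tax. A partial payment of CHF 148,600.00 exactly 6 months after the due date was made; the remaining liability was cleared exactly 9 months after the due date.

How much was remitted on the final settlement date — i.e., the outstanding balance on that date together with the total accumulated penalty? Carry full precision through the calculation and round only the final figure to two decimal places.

CHF 354,162.77

Monthly rate = 15% ÷ 12 = 1.25%
Balance at month 6: CHF 437,040.0000 × (1 + 0.0125)^6 = CHF 470,859.5452…
After CHF 148,600.00 payment: CHF 470,859.5452… − CHF 148,600.00 = CHF 322,259.5452…
Balance at month 9: CHF 322,259.5452… × (1 + 0.0125)^3 = CHF 334,495.9667…
Penalty: 9 × 0.5% × CHF 437,040.00 = CHF 19,666.80
Final settlement = outstanding balance + penalty = CHF 334,495.9667… + CHF 19,666.80 = CHF 354,162.77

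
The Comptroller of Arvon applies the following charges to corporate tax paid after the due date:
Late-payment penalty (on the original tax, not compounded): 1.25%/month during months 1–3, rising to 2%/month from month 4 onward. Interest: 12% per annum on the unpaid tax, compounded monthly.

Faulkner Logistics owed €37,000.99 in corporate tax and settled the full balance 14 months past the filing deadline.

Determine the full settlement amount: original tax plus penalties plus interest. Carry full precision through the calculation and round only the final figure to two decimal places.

Penalty, months 1–3: 3 × 1.25% × €37,000.99 = €1,387.54…
Penalty, months 4–14: 11 × 2% × €37,000.99 = €8,140.22…
Interest (12%/yr ÷ 12 = 1%/month): €37,000.99 × ((1 + 0.01)^14 − 1) = €5,530.6939…
Total = €37,000.99 + €9,527.7549… + €5,530.6939… = €52,059.44

€52,059.44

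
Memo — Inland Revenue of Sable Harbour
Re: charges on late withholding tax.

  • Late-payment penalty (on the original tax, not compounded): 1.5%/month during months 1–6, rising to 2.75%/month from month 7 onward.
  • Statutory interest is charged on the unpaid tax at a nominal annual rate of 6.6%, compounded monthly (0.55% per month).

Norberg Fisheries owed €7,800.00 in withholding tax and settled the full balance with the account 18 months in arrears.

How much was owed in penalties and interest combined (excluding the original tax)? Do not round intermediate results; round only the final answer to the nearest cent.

€4,085.38

Penalty, months 1–6: 6 × 1.5% × €7,800.00 = €702.00
Penalty, months 7–18: 12 × 2.75% × €7,800.00 = €2,574.00
Interest: €7,800.00 × ((1 + 0.0055)^18 − 1) = €7,800.00 × 0.1037669… = €809.3815…
Penalties + interest = €3,276.0000 + €809.3815… = €4,085.38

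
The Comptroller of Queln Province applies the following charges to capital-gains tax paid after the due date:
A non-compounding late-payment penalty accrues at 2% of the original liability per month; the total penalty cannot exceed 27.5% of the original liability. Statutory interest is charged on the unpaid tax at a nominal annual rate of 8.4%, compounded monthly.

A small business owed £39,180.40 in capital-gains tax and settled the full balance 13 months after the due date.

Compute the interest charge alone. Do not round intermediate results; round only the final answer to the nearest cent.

Interest (8.4%/yr ÷ 12 = 0.7%/month): £39,180.40 × ((1 + 0.007)^13 − 1) = £3,719.0755…

£3,719.08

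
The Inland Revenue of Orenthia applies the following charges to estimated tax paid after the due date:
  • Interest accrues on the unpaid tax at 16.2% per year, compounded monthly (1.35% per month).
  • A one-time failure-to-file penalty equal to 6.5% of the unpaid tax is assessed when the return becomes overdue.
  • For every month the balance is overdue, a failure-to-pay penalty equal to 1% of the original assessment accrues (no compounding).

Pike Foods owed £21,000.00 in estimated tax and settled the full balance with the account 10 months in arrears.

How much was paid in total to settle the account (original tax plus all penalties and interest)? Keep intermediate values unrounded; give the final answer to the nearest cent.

Failure-to-file penalty: 6.5% × £21,000.00 = £1,365.00
Failure-to-pay penalty = 1% × £21,000.00 × 10 mo = £2,100.00
Interest: £21,000.00 × ((1 + 0.0135)^10 − 1) = £21,000.00 × 0.1435036… = £3,013.5753…
Total = £21,000.00 + £3,465.0000 + £3,013.5753… = £27,478.58

£27,478.58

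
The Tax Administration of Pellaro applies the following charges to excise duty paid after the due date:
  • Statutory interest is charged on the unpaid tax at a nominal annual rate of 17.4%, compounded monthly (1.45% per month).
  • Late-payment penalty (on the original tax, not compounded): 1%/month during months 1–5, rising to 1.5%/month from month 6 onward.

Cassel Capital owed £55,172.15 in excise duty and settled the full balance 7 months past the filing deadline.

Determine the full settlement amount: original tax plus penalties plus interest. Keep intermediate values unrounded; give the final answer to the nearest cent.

Penalty, months 1–5: 5 × 1% × £55,172.15 = £2,758.61…
Penalty, months 6–7: 2 × 1.5% × £55,172.15 = £1,655.16…
Interest: £55,172.15 × ((1 + 0.0145)^7 − 1) = £55,172.15 × 0.1060235… = £5,849.5451…
Total = £55,172.15 + £4,413.7720 + £5,849.5451… = £65,435.47

£65,435.47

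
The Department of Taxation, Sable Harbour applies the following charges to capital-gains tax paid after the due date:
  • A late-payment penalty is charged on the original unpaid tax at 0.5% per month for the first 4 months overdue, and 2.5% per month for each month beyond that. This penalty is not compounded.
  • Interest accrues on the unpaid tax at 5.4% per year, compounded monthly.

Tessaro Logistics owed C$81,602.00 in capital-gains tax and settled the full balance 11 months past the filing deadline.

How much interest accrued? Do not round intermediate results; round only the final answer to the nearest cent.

Interest (5.4%/yr ÷ 12 = 0.45%/month): C$81,602.00 × ((1 + 0.0045)^11 − 1) = C$4,131.4213…

C$4,131.42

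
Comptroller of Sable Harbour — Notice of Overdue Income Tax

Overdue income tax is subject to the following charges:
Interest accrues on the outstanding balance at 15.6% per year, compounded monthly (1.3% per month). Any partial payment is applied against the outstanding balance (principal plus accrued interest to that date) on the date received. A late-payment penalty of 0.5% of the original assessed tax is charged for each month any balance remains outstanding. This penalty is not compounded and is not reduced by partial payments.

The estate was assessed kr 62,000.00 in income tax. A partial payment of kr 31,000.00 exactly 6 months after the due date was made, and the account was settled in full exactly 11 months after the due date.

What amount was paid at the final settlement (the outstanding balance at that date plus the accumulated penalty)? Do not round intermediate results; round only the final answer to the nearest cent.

Balance at month 6: kr 62,000.0000 × (1 + 0.013)^6 = kr 66,995.9210…
After kr 31,000.00 payment: kr 66,995.9210… − kr 31,000.00 = kr 35,995.9210…
Balance at month 11: kr 35,995.9210… × (1 + 0.013)^5 = kr 38,397.2849…
Penalty: 11 × 0.5% × kr 62,000.00 = kr 3,410.00
Final settlement = outstanding balance + penalty = kr 38,397.2849… + kr 3,410.00 = kr 41,807.28

kr 41,807.28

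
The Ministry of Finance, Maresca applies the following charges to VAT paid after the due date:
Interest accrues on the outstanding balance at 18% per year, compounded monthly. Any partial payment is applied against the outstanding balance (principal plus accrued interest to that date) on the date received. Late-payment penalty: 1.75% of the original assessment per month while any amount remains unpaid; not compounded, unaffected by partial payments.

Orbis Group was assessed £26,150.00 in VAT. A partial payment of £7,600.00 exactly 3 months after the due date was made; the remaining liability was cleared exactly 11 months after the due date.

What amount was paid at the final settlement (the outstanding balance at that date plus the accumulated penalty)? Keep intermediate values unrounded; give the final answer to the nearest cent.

Monthly rate = 18% ÷ 12 = 1.5%
Balance at month 3: £26,150.0000 × (1 + 0.015)^3 = £27,344.4895…
After £7,600.00 payment: £27,344.4895… − £7,600.00 = £19,744.4895…
Balance at month 11: £19,744.4895… × (1 + 0.015)^8 = £22,242.0211…
Penalty: 11 × 1.75% × £26,150.00 = £5,033.88…
Final settlement = outstanding balance + penalty = £22,242.0211… + £5,033.88… = £27,275.90

£27,275.90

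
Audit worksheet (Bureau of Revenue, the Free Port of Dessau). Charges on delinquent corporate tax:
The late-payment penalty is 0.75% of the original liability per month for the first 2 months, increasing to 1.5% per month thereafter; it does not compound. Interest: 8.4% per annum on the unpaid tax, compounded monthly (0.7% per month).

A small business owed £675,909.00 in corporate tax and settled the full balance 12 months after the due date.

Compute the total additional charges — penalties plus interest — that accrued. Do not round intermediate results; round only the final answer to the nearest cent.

Penalty, months 1–2: 2 × 0.75% × £675,909.00 = £10,138.64…
Penalty, months 3–12: 10 × 1.5% × £675,909.00 = £101,386.35
Interest: £675,909.00 × ((1 + 0.007)^12 − 1) = £675,909.00 × 0.0873107… = £59,014.0622…
Penalties + interest = £111,524.9850 + £59,014.0622… = £170,539.05

£170,539.05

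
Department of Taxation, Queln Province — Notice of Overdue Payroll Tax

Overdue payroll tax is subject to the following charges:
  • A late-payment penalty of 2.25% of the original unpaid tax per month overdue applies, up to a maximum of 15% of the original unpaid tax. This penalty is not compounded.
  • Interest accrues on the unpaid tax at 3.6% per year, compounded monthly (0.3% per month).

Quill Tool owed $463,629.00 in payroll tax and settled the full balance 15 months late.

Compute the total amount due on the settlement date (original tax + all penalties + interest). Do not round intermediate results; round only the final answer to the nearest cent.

Penalty (uncapped): 15 × 2.25% × $463,629.00 = $156,474.79…; cap = 15% × $463,629.00 = $69,544.35 → penalty = $69,544.35
Interest: $463,629.00 × ((1 + 0.003)^15 − 1) = $463,629.00 × 0.0459574… = $21,307.1817…
Total = $463,629.00 + $69,544.3500 + $21,307.1817… = $554,480.53

$554,480.53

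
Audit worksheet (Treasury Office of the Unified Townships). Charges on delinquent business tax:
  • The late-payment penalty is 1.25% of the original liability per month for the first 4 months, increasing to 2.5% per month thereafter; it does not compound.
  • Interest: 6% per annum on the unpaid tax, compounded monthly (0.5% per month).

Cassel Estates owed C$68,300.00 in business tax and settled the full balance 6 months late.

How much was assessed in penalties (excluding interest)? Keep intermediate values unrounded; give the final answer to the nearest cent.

C$6,830.00

Penalty, months 1–4: 4 × 1.25% × C$68,300.00 = C$3,415.00
Penalty, months 5–6: 2 × 2.5% × C$68,300.00 = C$3,415.00
Total penalty = C$3,415.00 + C$3,415.00 = C$6,830.00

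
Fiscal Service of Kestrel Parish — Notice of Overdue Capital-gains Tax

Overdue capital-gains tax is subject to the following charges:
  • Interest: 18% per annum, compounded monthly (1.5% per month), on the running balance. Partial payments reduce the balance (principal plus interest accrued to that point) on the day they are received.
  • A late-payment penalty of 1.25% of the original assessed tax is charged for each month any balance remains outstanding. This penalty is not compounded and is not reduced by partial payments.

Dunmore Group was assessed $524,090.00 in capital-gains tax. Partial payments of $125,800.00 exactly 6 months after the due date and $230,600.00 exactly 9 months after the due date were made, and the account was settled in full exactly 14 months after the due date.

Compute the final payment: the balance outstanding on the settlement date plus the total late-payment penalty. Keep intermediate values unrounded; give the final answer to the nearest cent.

$347,132.15

Balance at month 6: $524,090.0000 × (1 + 0.015)^6 = $573,062.6802…
After $125,800.00 payment: $573,062.6802… − $125,800.00 = $447,262.6802…
Balance at month 9: $447,262.6802… × (1 + 0.015)^3 = $467,692.9126…
After $230,600.00 payment: $467,692.9126… − $230,600.00 = $237,092.9126…
Balance at month 14: $237,092.9126… × (1 + 0.015)^5 = $255,416.4022…
Penalty: 14 × 1.25% × $524,090.00 = $91,715.75
Final settlement = outstanding balance + penalty = $255,416.4022… + $91,715.75 = $347,132.15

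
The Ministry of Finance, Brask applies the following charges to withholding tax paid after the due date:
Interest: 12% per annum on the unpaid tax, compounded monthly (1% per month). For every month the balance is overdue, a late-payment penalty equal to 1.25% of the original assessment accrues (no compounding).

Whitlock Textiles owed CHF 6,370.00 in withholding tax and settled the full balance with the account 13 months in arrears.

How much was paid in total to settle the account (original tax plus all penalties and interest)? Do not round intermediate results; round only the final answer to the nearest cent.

Late-payment penalty = 1.25% × CHF 6,370.00 × 13 mo = CHF 1,035.13…
Interest: CHF 6,370.00 × ((1 + 0.01)^13 − 1) = CHF 6,370.00 × 0.1380933… = CHF 879.6542…
Total = CHF 6,370.00 + CHF 1,035.1250 + CHF 879.6542… = CHF 8,284.78

CHF 8,284.78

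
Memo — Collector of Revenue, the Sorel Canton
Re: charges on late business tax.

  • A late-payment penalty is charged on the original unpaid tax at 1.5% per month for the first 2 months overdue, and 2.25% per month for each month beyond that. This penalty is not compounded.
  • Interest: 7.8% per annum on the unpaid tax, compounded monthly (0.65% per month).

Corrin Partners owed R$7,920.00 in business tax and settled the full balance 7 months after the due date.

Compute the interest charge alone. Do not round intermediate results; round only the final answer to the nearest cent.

R$367.46

Interest: R$7,920.00 × ((1 + 0.0065)^7 − 1) = R$7,920.00 × 0.0463969… = R$367.4636…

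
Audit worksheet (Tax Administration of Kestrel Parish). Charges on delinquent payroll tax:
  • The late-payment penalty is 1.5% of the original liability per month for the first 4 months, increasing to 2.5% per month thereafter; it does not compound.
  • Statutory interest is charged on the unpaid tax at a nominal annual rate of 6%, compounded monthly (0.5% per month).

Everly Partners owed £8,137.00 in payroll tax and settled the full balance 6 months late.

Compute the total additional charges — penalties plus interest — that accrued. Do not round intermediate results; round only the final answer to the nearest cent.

£1,142.25

Penalty, months 1–4: 4 × 1.5% × £8,137.00 = £488.22
Penalty, months 5–6: 2 × 2.5% × £8,137.00 = £406.85
Interest: £8,137.00 × ((1 + 0.005)^6 − 1) = £8,137.00 × 0.0303775… = £247.1818…
Penalties + interest = £895.0700 + £247.1818… = £1,142.25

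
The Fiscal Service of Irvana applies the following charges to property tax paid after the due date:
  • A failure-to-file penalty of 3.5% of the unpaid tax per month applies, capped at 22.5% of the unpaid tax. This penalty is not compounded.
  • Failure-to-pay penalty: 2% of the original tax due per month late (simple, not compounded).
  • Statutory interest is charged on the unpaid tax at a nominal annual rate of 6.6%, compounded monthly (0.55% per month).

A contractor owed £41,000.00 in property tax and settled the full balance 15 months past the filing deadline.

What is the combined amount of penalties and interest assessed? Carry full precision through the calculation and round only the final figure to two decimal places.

£25,040.88

Failure-to-file: 15 × 3.5% × £41,000.00 = £21,525.00, capped at 22.5% × £41,000.00 = £9,225.00
Failure-to-pay penalty: 15 × 2% × £41,000.00 = £12,300.00
Interest: £41,000.00 × ((1 + 0.0055)^15 − 1) = £41,000.00 × 0.0857532… = £3,515.8818…
Penalties + interest = £21,525.0000 + £3,515.8818… = £25,040.88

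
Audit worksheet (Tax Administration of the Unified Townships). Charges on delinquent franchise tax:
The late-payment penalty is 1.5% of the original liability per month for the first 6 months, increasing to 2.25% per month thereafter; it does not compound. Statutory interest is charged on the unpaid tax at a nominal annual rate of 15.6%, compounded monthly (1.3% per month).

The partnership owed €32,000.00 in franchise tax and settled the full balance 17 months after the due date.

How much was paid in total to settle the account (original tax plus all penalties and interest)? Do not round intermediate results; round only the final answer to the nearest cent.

€50,657.55

Penalty, months 1–6: 6 × 1.5% × €32,000.00 = €2,880.00
Penalty, months 7–17: 11 × 2.25% × €32,000.00 = €7,920.00
Interest: €32,000.00 × ((1 + 0.013)^17 − 1) = €32,000.00 × 0.2455483… = €7,857.5454…
Total = €32,000.00 + €10,800.0000 + €7,857.5454… = €50,657.55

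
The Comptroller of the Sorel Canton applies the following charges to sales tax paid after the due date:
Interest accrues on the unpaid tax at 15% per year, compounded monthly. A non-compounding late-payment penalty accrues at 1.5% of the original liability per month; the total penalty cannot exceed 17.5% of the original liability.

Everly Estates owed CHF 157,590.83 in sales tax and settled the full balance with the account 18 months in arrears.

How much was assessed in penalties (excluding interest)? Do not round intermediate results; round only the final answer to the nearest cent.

CHF 27,578.40

Penalty (uncapped): 18 × 1.5% × CHF 157,590.83 = CHF 42,549.52…; cap = 17.5% × CHF 157,590.83 = CHF 27,578.40… → penalty = CHF 27,578.40…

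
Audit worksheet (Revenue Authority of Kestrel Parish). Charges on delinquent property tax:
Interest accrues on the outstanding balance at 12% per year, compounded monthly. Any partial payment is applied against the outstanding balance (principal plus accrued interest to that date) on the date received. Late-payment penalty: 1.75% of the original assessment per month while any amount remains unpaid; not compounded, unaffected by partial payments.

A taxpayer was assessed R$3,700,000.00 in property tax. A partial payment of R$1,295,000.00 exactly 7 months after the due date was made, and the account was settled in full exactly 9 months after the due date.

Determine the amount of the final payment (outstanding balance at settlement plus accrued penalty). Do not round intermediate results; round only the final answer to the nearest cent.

Monthly rate = 12% ÷ 12 = 1%
Balance at month 7: R$3,700,000.0000 × (1 + 0.01)^7 = R$3,966,900.8028…
After R$1,295,000.00 payment: R$3,966,900.8028… − R$1,295,000.00 = R$2,671,900.8028…
Balance at month 9: R$2,671,900.8028… × (1 + 0.01)^2 = R$2,725,606.0089…
Penalty: 9 × 1.75% × R$3,700,000.00 = R$582,750.00
Final settlement = outstanding balance + penalty = R$2,725,606.0089… + R$582,750.00 = R$3,308,356.01

R$3,308,356.01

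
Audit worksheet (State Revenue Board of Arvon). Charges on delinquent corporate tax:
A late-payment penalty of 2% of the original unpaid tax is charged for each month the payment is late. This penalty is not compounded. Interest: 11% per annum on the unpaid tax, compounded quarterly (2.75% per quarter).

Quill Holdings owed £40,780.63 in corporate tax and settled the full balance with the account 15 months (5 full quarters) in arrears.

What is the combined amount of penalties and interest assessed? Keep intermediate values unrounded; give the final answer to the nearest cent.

£18,158.53

Late-payment penalty: 15 × 2% × £40,780.63 = £12,234.19…
Interest: £40,780.63 × ((1 + 0.0275)^5 − 1) = £40,780.63 × 0.1452733… = £5,924.3385…
Penalties + interest = £12,234.1890 + £5,924.3385… = £18,158.53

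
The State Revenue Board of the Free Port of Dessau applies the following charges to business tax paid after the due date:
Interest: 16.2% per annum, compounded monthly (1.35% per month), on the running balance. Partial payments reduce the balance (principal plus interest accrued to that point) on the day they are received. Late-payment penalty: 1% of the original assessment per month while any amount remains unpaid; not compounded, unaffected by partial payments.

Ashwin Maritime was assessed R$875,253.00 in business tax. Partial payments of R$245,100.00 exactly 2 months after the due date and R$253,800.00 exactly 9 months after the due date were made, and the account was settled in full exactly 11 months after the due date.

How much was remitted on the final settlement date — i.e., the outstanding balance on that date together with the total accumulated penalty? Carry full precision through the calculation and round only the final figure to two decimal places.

Balance at month 2: R$875,253.0000 × (1 + 0.0135)^2 = R$899,044.3459…
After R$245,100.00 payment: R$899,044.3459… − R$245,100.00 = R$653,944.3459…
Balance at month 9: R$653,944.3459… × (1 + 0.0135)^7 = R$718,301.9746…
After R$253,800.00 payment: R$718,301.9746… − R$253,800.00 = R$464,501.9746…
Balance at month 11: R$464,501.9746… × (1 + 0.0135)^2 = R$477,128.1834…
Penalty: 11 × 1% × R$875,253.00 = R$96,277.83
Final settlement = outstanding balance + penalty = R$477,128.1834… + R$96,277.83 = R$573,406.01

R$573,406.01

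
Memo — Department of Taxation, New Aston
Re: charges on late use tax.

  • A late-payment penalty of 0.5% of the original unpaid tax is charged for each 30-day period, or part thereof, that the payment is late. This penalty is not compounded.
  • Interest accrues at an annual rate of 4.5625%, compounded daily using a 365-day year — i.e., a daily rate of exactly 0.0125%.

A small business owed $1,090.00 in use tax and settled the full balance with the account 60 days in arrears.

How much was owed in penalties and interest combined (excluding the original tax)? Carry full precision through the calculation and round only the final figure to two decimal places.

$19.11

Penalty periods: ⌈60/30⌉ = 2; penalty = 2 × 0.5% × $1,090.00 = $10.90
Interest: $1,090.00 × ((1 + 0.000125)^60 − 1) = $1,090.00 × 0.00752772… = $8.2052…
Penalties + interest = $10.9000 + $8.2052… = $19.11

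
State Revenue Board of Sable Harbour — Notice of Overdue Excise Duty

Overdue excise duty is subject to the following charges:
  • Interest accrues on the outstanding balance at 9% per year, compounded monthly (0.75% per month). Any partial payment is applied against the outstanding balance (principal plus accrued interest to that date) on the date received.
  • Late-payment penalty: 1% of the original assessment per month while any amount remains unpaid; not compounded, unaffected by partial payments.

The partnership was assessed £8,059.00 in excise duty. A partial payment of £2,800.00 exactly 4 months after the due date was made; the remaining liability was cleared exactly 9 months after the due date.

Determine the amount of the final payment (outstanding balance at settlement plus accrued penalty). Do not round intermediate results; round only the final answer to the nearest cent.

Balance at month 4: £8,059.0000 × (1 + 0.0075)^4 = £8,303.5035…
After £2,800.00 payment: £8,303.5035… − £2,800.00 = £5,503.5035…
Balance at month 9: £5,503.5035… × (1 + 0.0075)^5 = £5,713.0039…
Penalty: 9 × 1% × £8,059.00 = £725.31
Final settlement = outstanding balance + penalty = £5,713.0039… + £725.31 = £6,438.31

£6,438.31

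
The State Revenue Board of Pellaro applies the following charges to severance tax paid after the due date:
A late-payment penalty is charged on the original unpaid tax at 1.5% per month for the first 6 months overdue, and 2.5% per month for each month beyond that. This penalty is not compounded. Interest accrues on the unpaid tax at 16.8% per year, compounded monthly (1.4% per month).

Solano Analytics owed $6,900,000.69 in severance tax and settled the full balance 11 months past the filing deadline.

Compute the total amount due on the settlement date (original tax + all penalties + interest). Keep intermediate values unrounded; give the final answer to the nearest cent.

$9,523,696.21

Penalty, months 1–6: 6 × 1.5% × $6,900,000.69 = $621,000.06…
Penalty, months 7–11: 5 × 2.5% × $6,900,000.69 = $862,500.09…
Interest: $6,900,000.69 × ((1 + 0.014)^11 − 1) = $6,900,000.69 × 0.1652457… = $1,140,195.3700…
Total = $6,900,000.69 + $1,483,500.1484… + $1,140,195.3700… = $9,523,696.21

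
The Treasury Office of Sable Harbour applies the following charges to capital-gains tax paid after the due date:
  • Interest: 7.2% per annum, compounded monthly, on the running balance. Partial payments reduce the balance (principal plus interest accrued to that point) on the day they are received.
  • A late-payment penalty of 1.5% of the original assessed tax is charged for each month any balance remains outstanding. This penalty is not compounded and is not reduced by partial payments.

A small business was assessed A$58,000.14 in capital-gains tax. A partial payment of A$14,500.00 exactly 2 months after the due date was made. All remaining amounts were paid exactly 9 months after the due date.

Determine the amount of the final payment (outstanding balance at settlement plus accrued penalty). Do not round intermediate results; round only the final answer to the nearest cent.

A$53,918.32

Monthly rate = 7.2% ÷ 12 = 0.6%
Balance at month 2: A$58,000.1400 × (1 + 0.006)^2 = A$58,698.2297…
After A$14,500.00 payment: A$58,698.2297… − A$14,500.00 = A$44,198.2297…
Balance at month 9: A$44,198.2297… × (1 + 0.006)^7 = A$46,088.3053…
Penalty: 9 × 1.5% × A$58,000.14 = A$7,830.02…
Final settlement = outstanding balance + penalty = A$46,088.3053… + A$7,830.02… = A$53,918.32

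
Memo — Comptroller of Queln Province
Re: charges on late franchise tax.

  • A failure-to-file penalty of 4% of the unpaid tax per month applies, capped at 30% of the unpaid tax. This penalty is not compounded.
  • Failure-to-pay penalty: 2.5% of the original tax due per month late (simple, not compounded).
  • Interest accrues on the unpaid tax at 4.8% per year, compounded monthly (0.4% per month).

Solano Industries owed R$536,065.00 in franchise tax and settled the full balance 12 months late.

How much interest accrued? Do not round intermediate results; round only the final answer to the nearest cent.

R$26,304.82

Interest: R$536,065.00 × ((1 + 0.004)^12 − 1) = R$536,065.00 × 0.0490702… = R$26,304.8208…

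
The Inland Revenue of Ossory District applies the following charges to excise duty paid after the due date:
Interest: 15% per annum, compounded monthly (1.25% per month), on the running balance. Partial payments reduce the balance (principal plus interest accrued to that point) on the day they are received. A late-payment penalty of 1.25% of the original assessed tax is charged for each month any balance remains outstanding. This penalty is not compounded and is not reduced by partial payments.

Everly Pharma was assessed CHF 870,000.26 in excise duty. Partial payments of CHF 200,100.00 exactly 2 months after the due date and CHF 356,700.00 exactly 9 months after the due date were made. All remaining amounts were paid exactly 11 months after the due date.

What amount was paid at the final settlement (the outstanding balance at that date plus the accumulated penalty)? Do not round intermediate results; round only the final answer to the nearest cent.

Balance at month 2: CHF 870,000.2600 × (1 + 0.0125)^2 = CHF 891,886.2040…
After CHF 200,100.00 payment: CHF 891,886.2040… − CHF 200,100.00 = CHF 691,786.2040…
Balance at month 9: CHF 691,786.2040… × (1 + 0.0125)^7 = CHF 754,635.3060…
After CHF 356,700.00 payment: CHF 754,635.3060… − CHF 356,700.00 = CHF 397,935.3060…
Balance at month 11: CHF 397,935.3060… × (1 + 0.0125)^2 = CHF 407,945.8661…
Penalty: 11 × 1.25% × CHF 870,000.26 = CHF 119,625.04…
Final settlement = outstanding balance + penalty = CHF 407,945.8661… + CHF 119,625.04… = CHF 527,570.90

CHF 527,570.90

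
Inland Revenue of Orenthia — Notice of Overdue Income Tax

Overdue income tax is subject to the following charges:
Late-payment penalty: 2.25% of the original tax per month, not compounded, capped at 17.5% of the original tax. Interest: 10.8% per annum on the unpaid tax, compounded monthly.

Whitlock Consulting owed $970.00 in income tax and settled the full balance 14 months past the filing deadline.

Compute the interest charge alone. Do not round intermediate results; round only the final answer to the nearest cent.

$129.63

Interest (10.8%/yr ÷ 12 = 0.9%/month): $970.00 × ((1 + 0.009)^14 − 1) = $129.6338…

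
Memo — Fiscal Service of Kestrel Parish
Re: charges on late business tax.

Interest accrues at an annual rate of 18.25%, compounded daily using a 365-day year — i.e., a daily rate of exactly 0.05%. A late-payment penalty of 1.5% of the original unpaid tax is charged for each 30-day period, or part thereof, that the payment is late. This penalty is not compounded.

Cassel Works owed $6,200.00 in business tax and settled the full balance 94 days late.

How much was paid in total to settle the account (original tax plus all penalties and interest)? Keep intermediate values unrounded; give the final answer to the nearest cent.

Penalty periods: ⌈94/30⌉ = 4; penalty = 4 × 1.5% × $6,200.00 = $372.00
Interest: $6,200.00 × ((1 + 0.0005)^94 − 1) = $6,200.00 × 0.04810970… = $298.2801…
Total = $6,200.00 + $372.0000 + $298.2801… = $6,870.28

$6,870.28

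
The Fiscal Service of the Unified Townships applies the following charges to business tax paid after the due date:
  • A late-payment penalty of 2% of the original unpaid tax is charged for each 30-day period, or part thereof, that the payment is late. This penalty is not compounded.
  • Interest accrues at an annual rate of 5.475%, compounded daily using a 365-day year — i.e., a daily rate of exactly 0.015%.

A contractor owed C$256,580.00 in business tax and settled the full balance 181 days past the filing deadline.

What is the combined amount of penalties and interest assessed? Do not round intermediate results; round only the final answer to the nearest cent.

Penalty periods: ⌈181/30⌉ = 7; penalty = 7 × 2% × C$256,580.00 = C$35,921.20
Interest: C$256,580.00 × ((1 + 0.00015)^181 − 1) = C$256,580.00 × 0.02751983… = C$7,061.0373…
Penalties + interest = C$35,921.2000 + C$7,061.0373… = C$42,982.24

C$42,982.24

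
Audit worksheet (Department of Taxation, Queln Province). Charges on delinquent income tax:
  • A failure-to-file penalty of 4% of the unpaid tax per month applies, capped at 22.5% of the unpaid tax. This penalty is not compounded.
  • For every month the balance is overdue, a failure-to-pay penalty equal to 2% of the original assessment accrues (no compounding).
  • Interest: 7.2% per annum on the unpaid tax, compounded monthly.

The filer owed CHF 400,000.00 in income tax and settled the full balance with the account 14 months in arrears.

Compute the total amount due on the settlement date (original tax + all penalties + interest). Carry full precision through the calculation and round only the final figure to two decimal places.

Failure-to-file: 14 × 4% × CHF 400,000.00 = CHF 224,000.00, capped at 22.5% × CHF 400,000.00 = CHF 90,000.00
Failure-to-pay penalty: 14 × 2% × CHF 400,000.00 = CHF 112,000.00
Interest (7.2%/yr ÷ 12 = 0.6%/month): CHF 400,000.00 × ((1 + 0.006)^14 − 1) = CHF 34,942.3748…
Total = CHF 400,000.00 + CHF 202,000.0000 + CHF 34,942.3748… = CHF 636,942.37

CHF 636,942.37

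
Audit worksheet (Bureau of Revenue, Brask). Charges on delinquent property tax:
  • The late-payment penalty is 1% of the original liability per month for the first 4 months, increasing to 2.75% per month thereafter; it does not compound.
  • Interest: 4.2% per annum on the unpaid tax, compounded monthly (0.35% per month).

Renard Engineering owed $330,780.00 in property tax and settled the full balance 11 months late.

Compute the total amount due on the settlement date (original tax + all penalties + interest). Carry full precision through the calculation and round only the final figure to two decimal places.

Penalty, months 1–4: 4 × 1% × $330,780.00 = $13,231.20
Penalty, months 5–11: 7 × 2.75% × $330,780.00 = $63,675.15
Interest: $330,780.00 × ((1 + 0.0035)^11 − 1) = $330,780.00 × 0.0391809… = $12,960.2495…
Total = $330,780.00 + $76,906.3500 + $12,960.2495… = $420,646.60

$420,646.60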